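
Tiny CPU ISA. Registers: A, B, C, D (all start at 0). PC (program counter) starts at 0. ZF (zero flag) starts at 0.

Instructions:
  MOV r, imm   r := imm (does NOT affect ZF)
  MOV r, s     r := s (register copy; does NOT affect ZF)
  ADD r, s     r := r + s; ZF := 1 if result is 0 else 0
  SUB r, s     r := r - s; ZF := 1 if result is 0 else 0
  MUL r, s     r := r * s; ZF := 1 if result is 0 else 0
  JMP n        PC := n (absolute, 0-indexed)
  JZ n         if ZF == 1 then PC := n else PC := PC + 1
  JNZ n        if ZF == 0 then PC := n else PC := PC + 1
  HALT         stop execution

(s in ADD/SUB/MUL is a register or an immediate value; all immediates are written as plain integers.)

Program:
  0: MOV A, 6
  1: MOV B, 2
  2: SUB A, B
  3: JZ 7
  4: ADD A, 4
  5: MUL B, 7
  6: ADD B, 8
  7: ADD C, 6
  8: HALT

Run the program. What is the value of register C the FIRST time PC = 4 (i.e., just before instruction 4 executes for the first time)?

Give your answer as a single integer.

Step 1: PC=0 exec 'MOV A, 6'. After: A=6 B=0 C=0 D=0 ZF=0 PC=1
Step 2: PC=1 exec 'MOV B, 2'. After: A=6 B=2 C=0 D=0 ZF=0 PC=2
Step 3: PC=2 exec 'SUB A, B'. After: A=4 B=2 C=0 D=0 ZF=0 PC=3
Step 4: PC=3 exec 'JZ 7'. After: A=4 B=2 C=0 D=0 ZF=0 PC=4
First time PC=4: C=0

0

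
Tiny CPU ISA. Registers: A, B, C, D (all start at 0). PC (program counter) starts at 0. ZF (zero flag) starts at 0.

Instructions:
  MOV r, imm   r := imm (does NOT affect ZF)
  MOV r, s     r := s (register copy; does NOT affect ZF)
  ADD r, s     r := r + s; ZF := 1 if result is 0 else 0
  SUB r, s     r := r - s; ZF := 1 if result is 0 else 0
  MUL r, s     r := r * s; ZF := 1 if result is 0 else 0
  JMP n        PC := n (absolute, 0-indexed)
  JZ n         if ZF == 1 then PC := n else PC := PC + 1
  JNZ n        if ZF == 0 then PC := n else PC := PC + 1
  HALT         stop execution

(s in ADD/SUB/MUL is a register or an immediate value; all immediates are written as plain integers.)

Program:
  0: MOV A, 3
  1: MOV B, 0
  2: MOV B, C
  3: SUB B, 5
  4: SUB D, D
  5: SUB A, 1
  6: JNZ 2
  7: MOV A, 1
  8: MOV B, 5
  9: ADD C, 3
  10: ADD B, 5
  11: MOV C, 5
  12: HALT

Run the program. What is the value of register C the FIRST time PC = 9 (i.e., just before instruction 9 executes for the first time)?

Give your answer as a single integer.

Step 1: PC=0 exec 'MOV A, 3'. After: A=3 B=0 C=0 D=0 ZF=0 PC=1
Step 2: PC=1 exec 'MOV B, 0'. After: A=3 B=0 C=0 D=0 ZF=0 PC=2
Step 3: PC=2 exec 'MOV B, C'. After: A=3 B=0 C=0 D=0 ZF=0 PC=3
Step 4: PC=3 exec 'SUB B, 5'. After: A=3 B=-5 C=0 D=0 ZF=0 PC=4
Step 5: PC=4 exec 'SUB D, D'. After: A=3 B=-5 C=0 D=0 ZF=1 PC=5
Step 6: PC=5 exec 'SUB A, 1'. After: A=2 B=-5 C=0 D=0 ZF=0 PC=6
Step 7: PC=6 exec 'JNZ 2'. After: A=2 B=-5 C=0 D=0 ZF=0 PC=2
Step 8: PC=2 exec 'MOV B, C'. After: A=2 B=0 C=0 D=0 ZF=0 PC=3
Step 9: PC=3 exec 'SUB B, 5'. After: A=2 B=-5 C=0 D=0 ZF=0 PC=4
Step 10: PC=4 exec 'SUB D, D'. After: A=2 B=-5 C=0 D=0 ZF=1 PC=5
Step 11: PC=5 exec 'SUB A, 1'. After: A=1 B=-5 C=0 D=0 ZF=0 PC=6
Step 12: PC=6 exec 'JNZ 2'. After: A=1 B=-5 C=0 D=0 ZF=0 PC=2
Step 13: PC=2 exec 'MOV B, C'. After: A=1 B=0 C=0 D=0 ZF=0 PC=3
Step 14: PC=3 exec 'SUB B, 5'. After: A=1 B=-5 C=0 D=0 ZF=0 PC=4
Step 15: PC=4 exec 'SUB D, D'. After: A=1 B=-5 C=0 D=0 ZF=1 PC=5
Step 16: PC=5 exec 'SUB A, 1'. After: A=0 B=-5 C=0 D=0 ZF=1 PC=6
Step 17: PC=6 exec 'JNZ 2'. After: A=0 B=-5 C=0 D=0 ZF=1 PC=7
Step 18: PC=7 exec 'MOV A, 1'. After: A=1 B=-5 C=0 D=0 ZF=1 PC=8
Step 19: PC=8 exec 'MOV B, 5'. After: A=1 B=5 C=0 D=0 ZF=1 PC=9
First time PC=9: C=0

0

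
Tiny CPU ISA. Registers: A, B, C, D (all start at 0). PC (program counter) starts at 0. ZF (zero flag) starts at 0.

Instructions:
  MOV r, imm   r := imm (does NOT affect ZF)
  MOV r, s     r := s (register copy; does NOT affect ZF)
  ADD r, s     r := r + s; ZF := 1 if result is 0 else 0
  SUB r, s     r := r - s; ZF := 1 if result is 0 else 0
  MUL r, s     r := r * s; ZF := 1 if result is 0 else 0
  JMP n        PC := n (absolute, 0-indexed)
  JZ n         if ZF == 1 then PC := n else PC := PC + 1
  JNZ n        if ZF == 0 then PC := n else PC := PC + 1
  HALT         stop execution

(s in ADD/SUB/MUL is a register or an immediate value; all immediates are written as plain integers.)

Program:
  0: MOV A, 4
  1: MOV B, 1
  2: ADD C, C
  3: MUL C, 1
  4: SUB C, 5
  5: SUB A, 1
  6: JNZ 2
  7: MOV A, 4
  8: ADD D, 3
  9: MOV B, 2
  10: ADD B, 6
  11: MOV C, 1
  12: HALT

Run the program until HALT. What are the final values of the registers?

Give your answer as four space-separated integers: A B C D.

Step 1: PC=0 exec 'MOV A, 4'. After: A=4 B=0 C=0 D=0 ZF=0 PC=1
Step 2: PC=1 exec 'MOV B, 1'. After: A=4 B=1 C=0 D=0 ZF=0 PC=2
Step 3: PC=2 exec 'ADD C, C'. After: A=4 B=1 C=0 D=0 ZF=1 PC=3
Step 4: PC=3 exec 'MUL C, 1'. After: A=4 B=1 C=0 D=0 ZF=1 PC=4
Step 5: PC=4 exec 'SUB C, 5'. After: A=4 B=1 C=-5 D=0 ZF=0 PC=5
Step 6: PC=5 exec 'SUB A, 1'. After: A=3 B=1 C=-5 D=0 ZF=0 PC=6
Step 7: PC=6 exec 'JNZ 2'. After: A=3 B=1 C=-5 D=0 ZF=0 PC=2
Step 8: PC=2 exec 'ADD C, C'. After: A=3 B=1 C=-10 D=0 ZF=0 PC=3
Step 9: PC=3 exec 'MUL C, 1'. After: A=3 B=1 C=-10 D=0 ZF=0 PC=4
Step 10: PC=4 exec 'SUB C, 5'. After: A=3 B=1 C=-15 D=0 ZF=0 PC=5
Step 11: PC=5 exec 'SUB A, 1'. After: A=2 B=1 C=-15 D=0 ZF=0 PC=6
Step 12: PC=6 exec 'JNZ 2'. After: A=2 B=1 C=-15 D=0 ZF=0 PC=2
Step 13: PC=2 exec 'ADD C, C'. After: A=2 B=1 C=-30 D=0 ZF=0 PC=3
Step 14: PC=3 exec 'MUL C, 1'. After: A=2 B=1 C=-30 D=0 ZF=0 PC=4
Step 15: PC=4 exec 'SUB C, 5'. After: A=2 B=1 C=-35 D=0 ZF=0 PC=5
Step 16: PC=5 exec 'SUB A, 1'. After: A=1 B=1 C=-35 D=0 ZF=0 PC=6
Step 17: PC=6 exec 'JNZ 2'. After: A=1 B=1 C=-35 D=0 ZF=0 PC=2
Step 18: PC=2 exec 'ADD C, C'. After: A=1 B=1 C=-70 D=0 ZF=0 PC=3
Step 19: PC=3 exec 'MUL C, 1'. After: A=1 B=1 C=-70 D=0 ZF=0 PC=4
Step 20: PC=4 exec 'SUB C, 5'. After: A=1 B=1 C=-75 D=0 ZF=0 PC=5
Step 21: PC=5 exec 'SUB A, 1'. After: A=0 B=1 C=-75 D=0 ZF=1 PC=6
Step 22: PC=6 exec 'JNZ 2'. After: A=0 B=1 C=-75 D=0 ZF=1 PC=7
Step 23: PC=7 exec 'MOV A, 4'. After: A=4 B=1 C=-75 D=0 ZF=1 PC=8
Step 24: PC=8 exec 'ADD D, 3'. After: A=4 B=1 C=-75 D=3 ZF=0 PC=9
Step 25: PC=9 exec 'MOV B, 2'. After: A=4 B=2 C=-75 D=3 ZF=0 PC=10
Step 26: PC=10 exec 'ADD B, 6'. After: A=4 B=8 C=-75 D=3 ZF=0 PC=11
Step 27: PC=11 exec 'MOV C, 1'. After: A=4 B=8 C=1 D=3 ZF=0 PC=12
Step 28: PC=12 exec 'HALT'. After: A=4 B=8 C=1 D=3 ZF=0 PC=12 HALTED

Answer: 4 8 1 3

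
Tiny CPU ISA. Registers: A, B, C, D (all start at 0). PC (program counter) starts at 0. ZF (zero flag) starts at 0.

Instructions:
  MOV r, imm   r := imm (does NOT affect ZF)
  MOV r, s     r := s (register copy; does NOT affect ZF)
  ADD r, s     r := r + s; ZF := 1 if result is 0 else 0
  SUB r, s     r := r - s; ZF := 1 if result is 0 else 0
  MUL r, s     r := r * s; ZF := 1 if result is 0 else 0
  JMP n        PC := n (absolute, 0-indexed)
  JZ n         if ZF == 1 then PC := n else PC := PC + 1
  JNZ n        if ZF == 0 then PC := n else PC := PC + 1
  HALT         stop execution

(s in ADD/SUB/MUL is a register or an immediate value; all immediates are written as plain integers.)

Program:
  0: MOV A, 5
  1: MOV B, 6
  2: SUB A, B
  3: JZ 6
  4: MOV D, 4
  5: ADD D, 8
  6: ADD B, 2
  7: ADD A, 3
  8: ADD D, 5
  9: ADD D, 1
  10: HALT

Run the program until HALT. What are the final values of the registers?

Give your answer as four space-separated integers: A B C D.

Step 1: PC=0 exec 'MOV A, 5'. After: A=5 B=0 C=0 D=0 ZF=0 PC=1
Step 2: PC=1 exec 'MOV B, 6'. After: A=5 B=6 C=0 D=0 ZF=0 PC=2
Step 3: PC=2 exec 'SUB A, B'. After: A=-1 B=6 C=0 D=0 ZF=0 PC=3
Step 4: PC=3 exec 'JZ 6'. After: A=-1 B=6 C=0 D=0 ZF=0 PC=4
Step 5: PC=4 exec 'MOV D, 4'. After: A=-1 B=6 C=0 D=4 ZF=0 PC=5
Step 6: PC=5 exec 'ADD D, 8'. After: A=-1 B=6 C=0 D=12 ZF=0 PC=6
Step 7: PC=6 exec 'ADD B, 2'. After: A=-1 B=8 C=0 D=12 ZF=0 PC=7
Step 8: PC=7 exec 'ADD A, 3'. After: A=2 B=8 C=0 D=12 ZF=0 PC=8
Step 9: PC=8 exec 'ADD D, 5'. After: A=2 B=8 C=0 D=17 ZF=0 PC=9
Step 10: PC=9 exec 'ADD D, 1'. After: A=2 B=8 C=0 D=18 ZF=0 PC=10
Step 11: PC=10 exec 'HALT'. After: A=2 B=8 C=0 D=18 ZF=0 PC=10 HALTED

Answer: 2 8 0 18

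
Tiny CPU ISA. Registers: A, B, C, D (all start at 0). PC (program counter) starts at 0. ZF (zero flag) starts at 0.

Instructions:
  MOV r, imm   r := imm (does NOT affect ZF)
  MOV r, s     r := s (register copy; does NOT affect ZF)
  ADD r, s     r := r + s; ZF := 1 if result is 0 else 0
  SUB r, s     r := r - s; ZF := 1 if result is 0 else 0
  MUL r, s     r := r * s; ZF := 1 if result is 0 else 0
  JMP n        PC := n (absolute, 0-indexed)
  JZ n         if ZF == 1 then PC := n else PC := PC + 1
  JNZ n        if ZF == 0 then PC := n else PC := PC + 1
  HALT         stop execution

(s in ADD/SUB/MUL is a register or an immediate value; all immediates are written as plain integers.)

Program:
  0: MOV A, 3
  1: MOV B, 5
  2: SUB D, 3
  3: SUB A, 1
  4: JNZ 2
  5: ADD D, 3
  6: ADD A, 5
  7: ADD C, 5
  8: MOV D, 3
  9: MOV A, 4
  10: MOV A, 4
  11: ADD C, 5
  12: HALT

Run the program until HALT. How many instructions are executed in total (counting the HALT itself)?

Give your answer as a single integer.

Step 1: PC=0 exec 'MOV A, 3'. After: A=3 B=0 C=0 D=0 ZF=0 PC=1
Step 2: PC=1 exec 'MOV B, 5'. After: A=3 B=5 C=0 D=0 ZF=0 PC=2
Step 3: PC=2 exec 'SUB D, 3'. After: A=3 B=5 C=0 D=-3 ZF=0 PC=3
Step 4: PC=3 exec 'SUB A, 1'. After: A=2 B=5 C=0 D=-3 ZF=0 PC=4
Step 5: PC=4 exec 'JNZ 2'. After: A=2 B=5 C=0 D=-3 ZF=0 PC=2
Step 6: PC=2 exec 'SUB D, 3'. After: A=2 B=5 C=0 D=-6 ZF=0 PC=3
Step 7: PC=3 exec 'SUB A, 1'. After: A=1 B=5 C=0 D=-6 ZF=0 PC=4
Step 8: PC=4 exec 'JNZ 2'. After: A=1 B=5 C=0 D=-6 ZF=0 PC=2
Step 9: PC=2 exec 'SUB D, 3'. After: A=1 B=5 C=0 D=-9 ZF=0 PC=3
Step 10: PC=3 exec 'SUB A, 1'. After: A=0 B=5 C=0 D=-9 ZF=1 PC=4
Step 11: PC=4 exec 'JNZ 2'. After: A=0 B=5 C=0 D=-9 ZF=1 PC=5
Step 12: PC=5 exec 'ADD D, 3'. After: A=0 B=5 C=0 D=-6 ZF=0 PC=6
Step 13: PC=6 exec 'ADD A, 5'. After: A=5 B=5 C=0 D=-6 ZF=0 PC=7
Step 14: PC=7 exec 'ADD C, 5'. After: A=5 B=5 C=5 D=-6 ZF=0 PC=8
Step 15: PC=8 exec 'MOV D, 3'. After: A=5 B=5 C=5 D=3 ZF=0 PC=9
Step 16: PC=9 exec 'MOV A, 4'. After: A=4 B=5 C=5 D=3 ZF=0 PC=10
Step 17: PC=10 exec 'MOV A, 4'. After: A=4 B=5 C=5 D=3 ZF=0 PC=11
Step 18: PC=11 exec 'ADD C, 5'. After: A=4 B=5 C=10 D=3 ZF=0 PC=12
Step 19: PC=12 exec 'HALT'. After: A=4 B=5 C=10 D=3 ZF=0 PC=12 HALTED
Total instructions executed: 19

Answer: 19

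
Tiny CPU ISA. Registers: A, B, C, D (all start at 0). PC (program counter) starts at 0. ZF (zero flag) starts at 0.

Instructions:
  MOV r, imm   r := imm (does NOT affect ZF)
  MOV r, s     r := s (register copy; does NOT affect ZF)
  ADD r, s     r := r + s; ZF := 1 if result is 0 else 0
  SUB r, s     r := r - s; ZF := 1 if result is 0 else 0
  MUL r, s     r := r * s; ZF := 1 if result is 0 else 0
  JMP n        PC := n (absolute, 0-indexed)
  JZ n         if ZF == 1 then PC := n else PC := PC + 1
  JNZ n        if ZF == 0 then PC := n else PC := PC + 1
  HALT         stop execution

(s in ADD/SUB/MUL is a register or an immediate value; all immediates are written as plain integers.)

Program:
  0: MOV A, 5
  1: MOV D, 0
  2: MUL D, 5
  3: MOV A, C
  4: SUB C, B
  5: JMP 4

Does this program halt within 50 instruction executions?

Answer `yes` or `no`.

Answer: no

Derivation:
Step 1: PC=0 exec 'MOV A, 5'. After: A=5 B=0 C=0 D=0 ZF=0 PC=1
Step 2: PC=1 exec 'MOV D, 0'. After: A=5 B=0 C=0 D=0 ZF=0 PC=2
Step 3: PC=2 exec 'MUL D, 5'. After: A=5 B=0 C=0 D=0 ZF=1 PC=3
Step 4: PC=3 exec 'MOV A, C'. After: A=0 B=0 C=0 D=0 ZF=1 PC=4
Step 5: PC=4 exec 'SUB C, B'. After: A=0 B=0 C=0 D=0 ZF=1 PC=5
Step 6: PC=5 exec 'JMP 4'. After: A=0 B=0 C=0 D=0 ZF=1 PC=4
State after step 6 equals state after step 4: the program is in a cycle of length 2 and will never halt.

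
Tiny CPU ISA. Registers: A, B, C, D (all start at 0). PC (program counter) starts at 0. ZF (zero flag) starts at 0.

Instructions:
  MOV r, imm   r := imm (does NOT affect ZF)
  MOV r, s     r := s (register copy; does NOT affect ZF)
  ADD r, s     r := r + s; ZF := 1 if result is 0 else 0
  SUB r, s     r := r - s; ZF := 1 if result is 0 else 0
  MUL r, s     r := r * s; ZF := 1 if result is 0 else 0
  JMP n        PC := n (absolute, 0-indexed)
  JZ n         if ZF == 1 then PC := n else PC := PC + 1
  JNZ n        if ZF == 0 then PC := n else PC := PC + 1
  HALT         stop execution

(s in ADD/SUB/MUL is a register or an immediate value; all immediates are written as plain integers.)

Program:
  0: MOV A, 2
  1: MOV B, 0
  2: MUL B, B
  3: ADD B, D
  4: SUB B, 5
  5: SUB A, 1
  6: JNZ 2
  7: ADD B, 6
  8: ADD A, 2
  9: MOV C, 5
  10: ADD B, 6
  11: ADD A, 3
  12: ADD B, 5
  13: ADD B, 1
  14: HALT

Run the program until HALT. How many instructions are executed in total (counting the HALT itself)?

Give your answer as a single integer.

Answer: 20

Derivation:
Step 1: PC=0 exec 'MOV A, 2'. After: A=2 B=0 C=0 D=0 ZF=0 PC=1
Step 2: PC=1 exec 'MOV B, 0'. After: A=2 B=0 C=0 D=0 ZF=0 PC=2
Step 3: PC=2 exec 'MUL B, B'. After: A=2 B=0 C=0 D=0 ZF=1 PC=3
Step 4: PC=3 exec 'ADD B, D'. After: A=2 B=0 C=0 D=0 ZF=1 PC=4
Step 5: PC=4 exec 'SUB B, 5'. After: A=2 B=-5 C=0 D=0 ZF=0 PC=5
Step 6: PC=5 exec 'SUB A, 1'. After: A=1 B=-5 C=0 D=0 ZF=0 PC=6
Step 7: PC=6 exec 'JNZ 2'. After: A=1 B=-5 C=0 D=0 ZF=0 PC=2
Step 8: PC=2 exec 'MUL B, B'. After: A=1 B=25 C=0 D=0 ZF=0 PC=3
Step 9: PC=3 exec 'ADD B, D'. After: A=1 B=25 C=0 D=0 ZF=0 PC=4
Step 10: PC=4 exec 'SUB B, 5'. After: A=1 B=20 C=0 D=0 ZF=0 PC=5
Step 11: PC=5 exec 'SUB A, 1'. After: A=0 B=20 C=0 D=0 ZF=1 PC=6
Step 12: PC=6 exec 'JNZ 2'. After: A=0 B=20 C=0 D=0 ZF=1 PC=7
Step 13: PC=7 exec 'ADD B, 6'. After: A=0 B=26 C=0 D=0 ZF=0 PC=8
Step 14: PC=8 exec 'ADD A, 2'. After: A=2 B=26 C=0 D=0 ZF=0 PC=9
Step 15: PC=9 exec 'MOV C, 5'. After: A=2 B=26 C=5 D=0 ZF=0 PC=10
Step 16: PC=10 exec 'ADD B, 6'. After: A=2 B=32 C=5 D=0 ZF=0 PC=11
Step 17: PC=11 exec 'ADD A, 3'. After: A=5 B=32 C=5 D=0 ZF=0 PC=12
Step 18: PC=12 exec 'ADD B, 5'. After: A=5 B=37 C=5 D=0 ZF=0 PC=13
Step 19: PC=13 exec 'ADD B, 1'. After: A=5 B=38 C=5 D=0 ZF=0 PC=14
Step 20: PC=14 exec 'HALT'. After: A=5 B=38 C=5 D=0 ZF=0 PC=14 HALTED
Total instructions executed: 20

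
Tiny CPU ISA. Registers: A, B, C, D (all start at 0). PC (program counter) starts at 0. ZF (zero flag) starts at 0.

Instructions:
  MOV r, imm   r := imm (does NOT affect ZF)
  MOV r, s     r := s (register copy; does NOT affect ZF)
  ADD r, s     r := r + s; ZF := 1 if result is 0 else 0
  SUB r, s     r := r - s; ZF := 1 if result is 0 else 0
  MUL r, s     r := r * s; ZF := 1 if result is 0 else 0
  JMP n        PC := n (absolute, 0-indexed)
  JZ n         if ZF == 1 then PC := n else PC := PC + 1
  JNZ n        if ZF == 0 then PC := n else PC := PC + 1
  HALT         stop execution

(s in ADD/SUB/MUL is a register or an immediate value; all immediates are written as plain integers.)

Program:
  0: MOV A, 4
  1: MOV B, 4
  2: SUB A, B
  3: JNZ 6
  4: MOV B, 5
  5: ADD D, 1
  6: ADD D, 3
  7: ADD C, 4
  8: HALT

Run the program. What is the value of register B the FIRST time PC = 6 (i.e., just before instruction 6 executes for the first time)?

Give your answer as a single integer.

Step 1: PC=0 exec 'MOV A, 4'. After: A=4 B=0 C=0 D=0 ZF=0 PC=1
Step 2: PC=1 exec 'MOV B, 4'. After: A=4 B=4 C=0 D=0 ZF=0 PC=2
Step 3: PC=2 exec 'SUB A, B'. After: A=0 B=4 C=0 D=0 ZF=1 PC=3
Step 4: PC=3 exec 'JNZ 6'. After: A=0 B=4 C=0 D=0 ZF=1 PC=4
Step 5: PC=4 exec 'MOV B, 5'. After: A=0 B=5 C=0 D=0 ZF=1 PC=5
Step 6: PC=5 exec 'ADD D, 1'. After: A=0 B=5 C=0 D=1 ZF=0 PC=6
First time PC=6: B=5

5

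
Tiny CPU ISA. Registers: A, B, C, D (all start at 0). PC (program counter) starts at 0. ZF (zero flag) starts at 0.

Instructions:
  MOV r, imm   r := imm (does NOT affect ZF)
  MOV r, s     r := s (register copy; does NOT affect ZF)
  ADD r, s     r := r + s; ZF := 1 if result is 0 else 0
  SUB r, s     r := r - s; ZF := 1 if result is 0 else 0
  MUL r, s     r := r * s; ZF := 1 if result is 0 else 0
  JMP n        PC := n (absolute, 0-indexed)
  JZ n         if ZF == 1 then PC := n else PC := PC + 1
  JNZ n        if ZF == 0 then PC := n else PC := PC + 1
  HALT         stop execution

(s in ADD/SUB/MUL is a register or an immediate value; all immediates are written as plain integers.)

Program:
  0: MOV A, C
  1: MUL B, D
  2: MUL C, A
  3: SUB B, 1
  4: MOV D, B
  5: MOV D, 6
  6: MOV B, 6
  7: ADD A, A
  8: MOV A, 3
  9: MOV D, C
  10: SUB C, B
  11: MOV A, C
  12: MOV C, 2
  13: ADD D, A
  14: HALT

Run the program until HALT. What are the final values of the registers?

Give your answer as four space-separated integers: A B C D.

Answer: -6 6 2 -6

Derivation:
Step 1: PC=0 exec 'MOV A, C'. After: A=0 B=0 C=0 D=0 ZF=0 PC=1
Step 2: PC=1 exec 'MUL B, D'. After: A=0 B=0 C=0 D=0 ZF=1 PC=2
Step 3: PC=2 exec 'MUL C, A'. After: A=0 B=0 C=0 D=0 ZF=1 PC=3
Step 4: PC=3 exec 'SUB B, 1'. After: A=0 B=-1 C=0 D=0 ZF=0 PC=4
Step 5: PC=4 exec 'MOV D, B'. After: A=0 B=-1 C=0 D=-1 ZF=0 PC=5
Step 6: PC=5 exec 'MOV D, 6'. After: A=0 B=-1 C=0 D=6 ZF=0 PC=6
Step 7: PC=6 exec 'MOV B, 6'. After: A=0 B=6 C=0 D=6 ZF=0 PC=7
Step 8: PC=7 exec 'ADD A, A'. After: A=0 B=6 C=0 D=6 ZF=1 PC=8
Step 9: PC=8 exec 'MOV A, 3'. After: A=3 B=6 C=0 D=6 ZF=1 PC=9
Step 10: PC=9 exec 'MOV D, C'. After: A=3 B=6 C=0 D=0 ZF=1 PC=10
Step 11: PC=10 exec 'SUB C, B'. After: A=3 B=6 C=-6 D=0 ZF=0 PC=11
Step 12: PC=11 exec 'MOV A, C'. After: A=-6 B=6 C=-6 D=0 ZF=0 PC=12
Step 13: PC=12 exec 'MOV C, 2'. After: A=-6 B=6 C=2 D=0 ZF=0 PC=13
Step 14: PC=13 exec 'ADD D, A'. After: A=-6 B=6 C=2 D=-6 ZF=0 PC=14
Step 15: PC=14 exec 'HALT'. After: A=-6 B=6 C=2 D=-6 ZF=0 PC=14 HALTED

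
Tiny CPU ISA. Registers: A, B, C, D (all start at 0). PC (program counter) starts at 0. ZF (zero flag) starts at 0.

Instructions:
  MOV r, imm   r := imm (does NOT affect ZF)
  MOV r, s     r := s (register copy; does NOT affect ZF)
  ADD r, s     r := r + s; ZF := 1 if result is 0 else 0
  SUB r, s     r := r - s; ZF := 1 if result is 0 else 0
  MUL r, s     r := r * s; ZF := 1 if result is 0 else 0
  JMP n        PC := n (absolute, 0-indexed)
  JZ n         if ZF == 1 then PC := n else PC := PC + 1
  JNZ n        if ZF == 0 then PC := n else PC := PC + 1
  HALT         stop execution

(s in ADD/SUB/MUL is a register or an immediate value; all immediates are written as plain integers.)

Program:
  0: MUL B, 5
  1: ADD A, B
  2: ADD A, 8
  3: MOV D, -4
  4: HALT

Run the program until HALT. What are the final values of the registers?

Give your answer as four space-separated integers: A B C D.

Answer: 8 0 0 -4

Derivation:
Step 1: PC=0 exec 'MUL B, 5'. After: A=0 B=0 C=0 D=0 ZF=1 PC=1
Step 2: PC=1 exec 'ADD A, B'. After: A=0 B=0 C=0 D=0 ZF=1 PC=2
Step 3: PC=2 exec 'ADD A, 8'. After: A=8 B=0 C=0 D=0 ZF=0 PC=3
Step 4: PC=3 exec 'MOV D, -4'. After: A=8 B=0 C=0 D=-4 ZF=0 PC=4
Step 5: PC=4 exec 'HALT'. After: A=8 B=0 C=0 D=-4 ZF=0 PC=4 HALTED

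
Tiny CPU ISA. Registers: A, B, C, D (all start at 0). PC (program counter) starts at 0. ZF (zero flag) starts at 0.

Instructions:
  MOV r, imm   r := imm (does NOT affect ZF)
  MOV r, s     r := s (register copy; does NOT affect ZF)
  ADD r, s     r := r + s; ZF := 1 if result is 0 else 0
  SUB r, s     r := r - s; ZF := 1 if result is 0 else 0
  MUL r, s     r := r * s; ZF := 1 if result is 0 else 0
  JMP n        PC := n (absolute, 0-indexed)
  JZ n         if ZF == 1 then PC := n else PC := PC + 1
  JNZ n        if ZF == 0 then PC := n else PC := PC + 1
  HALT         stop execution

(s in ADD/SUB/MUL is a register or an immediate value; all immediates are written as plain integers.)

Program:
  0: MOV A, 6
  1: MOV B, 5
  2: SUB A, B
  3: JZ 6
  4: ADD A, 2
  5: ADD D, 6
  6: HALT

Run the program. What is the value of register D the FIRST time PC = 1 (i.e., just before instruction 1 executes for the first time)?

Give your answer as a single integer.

Step 1: PC=0 exec 'MOV A, 6'. After: A=6 B=0 C=0 D=0 ZF=0 PC=1
First time PC=1: D=0

0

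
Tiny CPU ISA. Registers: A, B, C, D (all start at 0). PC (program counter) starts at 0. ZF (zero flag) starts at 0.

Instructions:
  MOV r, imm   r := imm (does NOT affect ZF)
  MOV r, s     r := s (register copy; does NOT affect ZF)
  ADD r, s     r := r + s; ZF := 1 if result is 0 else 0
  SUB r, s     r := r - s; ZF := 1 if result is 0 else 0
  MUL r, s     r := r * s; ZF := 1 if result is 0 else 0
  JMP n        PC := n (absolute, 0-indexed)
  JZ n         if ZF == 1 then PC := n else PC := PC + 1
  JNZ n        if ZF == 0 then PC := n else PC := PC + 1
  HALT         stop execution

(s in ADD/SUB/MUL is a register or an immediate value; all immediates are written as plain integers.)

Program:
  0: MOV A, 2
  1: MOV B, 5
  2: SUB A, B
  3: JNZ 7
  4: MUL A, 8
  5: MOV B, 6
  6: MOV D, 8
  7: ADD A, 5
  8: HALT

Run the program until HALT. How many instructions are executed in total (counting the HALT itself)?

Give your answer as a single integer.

Step 1: PC=0 exec 'MOV A, 2'. After: A=2 B=0 C=0 D=0 ZF=0 PC=1
Step 2: PC=1 exec 'MOV B, 5'. After: A=2 B=5 C=0 D=0 ZF=0 PC=2
Step 3: PC=2 exec 'SUB A, B'. After: A=-3 B=5 C=0 D=0 ZF=0 PC=3
Step 4: PC=3 exec 'JNZ 7'. After: A=-3 B=5 C=0 D=0 ZF=0 PC=7
Step 5: PC=7 exec 'ADD A, 5'. After: A=2 B=5 C=0 D=0 ZF=0 PC=8
Step 6: PC=8 exec 'HALT'. After: A=2 B=5 C=0 D=0 ZF=0 PC=8 HALTED
Total instructions executed: 6

Answer: 6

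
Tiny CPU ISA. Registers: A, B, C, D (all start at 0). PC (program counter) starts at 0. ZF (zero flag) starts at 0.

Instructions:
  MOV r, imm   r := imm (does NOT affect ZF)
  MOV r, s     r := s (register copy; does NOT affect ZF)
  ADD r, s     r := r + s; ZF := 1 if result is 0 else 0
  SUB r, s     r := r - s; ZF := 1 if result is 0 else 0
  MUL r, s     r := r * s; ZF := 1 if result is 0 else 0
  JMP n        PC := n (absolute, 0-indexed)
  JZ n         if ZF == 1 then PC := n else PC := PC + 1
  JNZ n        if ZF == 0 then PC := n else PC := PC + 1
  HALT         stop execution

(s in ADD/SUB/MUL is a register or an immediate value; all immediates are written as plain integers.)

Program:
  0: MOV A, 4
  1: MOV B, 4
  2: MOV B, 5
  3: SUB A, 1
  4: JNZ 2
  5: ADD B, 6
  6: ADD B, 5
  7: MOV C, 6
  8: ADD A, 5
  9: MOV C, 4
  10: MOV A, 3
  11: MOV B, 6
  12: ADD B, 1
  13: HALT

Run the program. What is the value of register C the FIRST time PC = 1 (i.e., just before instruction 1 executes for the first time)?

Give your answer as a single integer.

Step 1: PC=0 exec 'MOV A, 4'. After: A=4 B=0 C=0 D=0 ZF=0 PC=1
First time PC=1: C=0

0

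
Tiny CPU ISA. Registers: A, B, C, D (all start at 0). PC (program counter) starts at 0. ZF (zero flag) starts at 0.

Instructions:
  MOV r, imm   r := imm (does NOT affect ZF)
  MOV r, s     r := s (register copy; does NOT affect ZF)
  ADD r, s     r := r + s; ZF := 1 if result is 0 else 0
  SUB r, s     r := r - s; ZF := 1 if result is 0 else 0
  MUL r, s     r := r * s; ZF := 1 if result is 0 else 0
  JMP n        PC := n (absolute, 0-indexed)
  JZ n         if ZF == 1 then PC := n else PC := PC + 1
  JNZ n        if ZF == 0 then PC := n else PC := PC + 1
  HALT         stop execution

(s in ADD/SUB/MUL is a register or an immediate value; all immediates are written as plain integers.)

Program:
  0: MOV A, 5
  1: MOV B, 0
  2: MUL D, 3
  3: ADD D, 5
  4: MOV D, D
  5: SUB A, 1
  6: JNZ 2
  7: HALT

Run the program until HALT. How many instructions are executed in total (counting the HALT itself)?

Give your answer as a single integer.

Answer: 28

Derivation:
Step 1: PC=0 exec 'MOV A, 5'. After: A=5 B=0 C=0 D=0 ZF=0 PC=1
Step 2: PC=1 exec 'MOV B, 0'. After: A=5 B=0 C=0 D=0 ZF=0 PC=2
Step 3: PC=2 exec 'MUL D, 3'. After: A=5 B=0 C=0 D=0 ZF=1 PC=3
Step 4: PC=3 exec 'ADD D, 5'. After: A=5 B=0 C=0 D=5 ZF=0 PC=4
Step 5: PC=4 exec 'MOV D, D'. After: A=5 B=0 C=0 D=5 ZF=0 PC=5
Step 6: PC=5 exec 'SUB A, 1'. After: A=4 B=0 C=0 D=5 ZF=0 PC=6
Step 7: PC=6 exec 'JNZ 2'. After: A=4 B=0 C=0 D=5 ZF=0 PC=2
Step 8: PC=2 exec 'MUL D, 3'. After: A=4 B=0 C=0 D=15 ZF=0 PC=3
Step 9: PC=3 exec 'ADD D, 5'. After: A=4 B=0 C=0 D=20 ZF=0 PC=4
Step 10: PC=4 exec 'MOV D, D'. After: A=4 B=0 C=0 D=20 ZF=0 PC=5
Step 11: PC=5 exec 'SUB A, 1'. After: A=3 B=0 C=0 D=20 ZF=0 PC=6
Step 12: PC=6 exec 'JNZ 2'. After: A=3 B=0 C=0 D=20 ZF=0 PC=2
Step 13: PC=2 exec 'MUL D, 3'. After: A=3 B=0 C=0 D=60 ZF=0 PC=3
Step 14: PC=3 exec 'ADD D, 5'. After: A=3 B=0 C=0 D=65 ZF=0 PC=4
Step 15: PC=4 exec 'MOV D, D'. After: A=3 B=0 C=0 D=65 ZF=0 PC=5
Step 16: PC=5 exec 'SUB A, 1'. After: A=2 B=0 C=0 D=65 ZF=0 PC=6
Step 17: PC=6 exec 'JNZ 2'. After: A=2 B=0 C=0 D=65 ZF=0 PC=2
Step 18: PC=2 exec 'MUL D, 3'. After: A=2 B=0 C=0 D=195 ZF=0 PC=3
Step 19: PC=3 exec 'ADD D, 5'. After: A=2 B=0 C=0 D=200 ZF=0 PC=4
Step 20: PC=4 exec 'MOV D, D'. After: A=2 B=0 C=0 D=200 ZF=0 PC=5
Step 21: PC=5 exec 'SUB A, 1'. After: A=1 B=0 C=0 D=200 ZF=0 PC=6
Step 22: PC=6 exec 'JNZ 2'. After: A=1 B=0 C=0 D=200 ZF=0 PC=2
Step 23: PC=2 exec 'MUL D, 3'. After: A=1 B=0 C=0 D=600 ZF=0 PC=3
Step 24: PC=3 exec 'ADD D, 5'. After: A=1 B=0 C=0 D=605 ZF=0 PC=4
Step 25: PC=4 exec 'MOV D, D'. After: A=1 B=0 C=0 D=605 ZF=0 PC=5
Step 26: PC=5 exec 'SUB A, 1'. After: A=0 B=0 C=0 D=605 ZF=1 PC=6
Step 27: PC=6 exec 'JNZ 2'. After: A=0 B=0 C=0 D=605 ZF=1 PC=7
Step 28: PC=7 exec 'HALT'. After: A=0 B=0 C=0 D=605 ZF=1 PC=7 HALTED
Total instructions executed: 28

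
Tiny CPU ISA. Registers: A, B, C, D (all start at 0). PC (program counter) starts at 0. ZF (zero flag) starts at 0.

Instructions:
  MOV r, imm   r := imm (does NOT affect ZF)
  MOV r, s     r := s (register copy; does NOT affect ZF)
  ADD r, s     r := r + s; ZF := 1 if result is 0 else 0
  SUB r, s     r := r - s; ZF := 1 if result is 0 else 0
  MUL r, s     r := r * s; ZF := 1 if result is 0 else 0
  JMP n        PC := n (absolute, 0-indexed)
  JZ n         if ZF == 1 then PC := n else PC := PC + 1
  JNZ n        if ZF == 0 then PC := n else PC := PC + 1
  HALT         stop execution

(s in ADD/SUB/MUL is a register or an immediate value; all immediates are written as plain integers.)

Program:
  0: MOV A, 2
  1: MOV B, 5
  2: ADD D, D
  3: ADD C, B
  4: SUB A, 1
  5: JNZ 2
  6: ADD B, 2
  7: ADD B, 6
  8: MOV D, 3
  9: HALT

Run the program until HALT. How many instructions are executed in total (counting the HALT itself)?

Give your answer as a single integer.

Answer: 14

Derivation:
Step 1: PC=0 exec 'MOV A, 2'. After: A=2 B=0 C=0 D=0 ZF=0 PC=1
Step 2: PC=1 exec 'MOV B, 5'. After: A=2 B=5 C=0 D=0 ZF=0 PC=2
Step 3: PC=2 exec 'ADD D, D'. After: A=2 B=5 C=0 D=0 ZF=1 PC=3
Step 4: PC=3 exec 'ADD C, B'. After: A=2 B=5 C=5 D=0 ZF=0 PC=4
Step 5: PC=4 exec 'SUB A, 1'. After: A=1 B=5 C=5 D=0 ZF=0 PC=5
Step 6: PC=5 exec 'JNZ 2'. After: A=1 B=5 C=5 D=0 ZF=0 PC=2
Step 7: PC=2 exec 'ADD D, D'. After: A=1 B=5 C=5 D=0 ZF=1 PC=3
Step 8: PC=3 exec 'ADD C, B'. After: A=1 B=5 C=10 D=0 ZF=0 PC=4
Step 9: PC=4 exec 'SUB A, 1'. After: A=0 B=5 C=10 D=0 ZF=1 PC=5
Step 10: PC=5 exec 'JNZ 2'. After: A=0 B=5 C=10 D=0 ZF=1 PC=6
Step 11: PC=6 exec 'ADD B, 2'. After: A=0 B=7 C=10 D=0 ZF=0 PC=7
Step 12: PC=7 exec 'ADD B, 6'. After: A=0 B=13 C=10 D=0 ZF=0 PC=8
Step 13: PC=8 exec 'MOV D, 3'. After: A=0 B=13 C=10 D=3 ZF=0 PC=9
Step 14: PC=9 exec 'HALT'. After: A=0 B=13 C=10 D=3 ZF=0 PC=9 HALTED
Total instructions executed: 14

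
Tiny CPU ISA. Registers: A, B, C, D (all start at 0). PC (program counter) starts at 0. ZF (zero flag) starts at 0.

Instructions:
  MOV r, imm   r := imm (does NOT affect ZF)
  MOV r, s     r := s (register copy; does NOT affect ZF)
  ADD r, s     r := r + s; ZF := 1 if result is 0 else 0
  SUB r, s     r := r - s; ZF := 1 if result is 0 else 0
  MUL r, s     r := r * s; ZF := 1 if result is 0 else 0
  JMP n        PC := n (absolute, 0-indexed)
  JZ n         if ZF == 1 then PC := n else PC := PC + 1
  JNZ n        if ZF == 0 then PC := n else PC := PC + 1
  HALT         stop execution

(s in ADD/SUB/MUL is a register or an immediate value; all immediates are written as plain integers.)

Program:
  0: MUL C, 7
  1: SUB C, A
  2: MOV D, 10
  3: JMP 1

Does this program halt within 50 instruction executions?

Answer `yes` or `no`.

Step 1: PC=0 exec 'MUL C, 7'. After: A=0 B=0 C=0 D=0 ZF=1 PC=1
Step 2: PC=1 exec 'SUB C, A'. After: A=0 B=0 C=0 D=0 ZF=1 PC=2
Step 3: PC=2 exec 'MOV D, 10'. After: A=0 B=0 C=0 D=10 ZF=1 PC=3
Step 4: PC=3 exec 'JMP 1'. After: A=0 B=0 C=0 D=10 ZF=1 PC=1
Step 5: PC=1 exec 'SUB C, A'. After: A=0 B=0 C=0 D=10 ZF=1 PC=2
Step 6: PC=2 exec 'MOV D, 10'. After: A=0 B=0 C=0 D=10 ZF=1 PC=3
State after step 6 equals state after step 3: the program is in a cycle of length 3 and will never halt.

Answer: no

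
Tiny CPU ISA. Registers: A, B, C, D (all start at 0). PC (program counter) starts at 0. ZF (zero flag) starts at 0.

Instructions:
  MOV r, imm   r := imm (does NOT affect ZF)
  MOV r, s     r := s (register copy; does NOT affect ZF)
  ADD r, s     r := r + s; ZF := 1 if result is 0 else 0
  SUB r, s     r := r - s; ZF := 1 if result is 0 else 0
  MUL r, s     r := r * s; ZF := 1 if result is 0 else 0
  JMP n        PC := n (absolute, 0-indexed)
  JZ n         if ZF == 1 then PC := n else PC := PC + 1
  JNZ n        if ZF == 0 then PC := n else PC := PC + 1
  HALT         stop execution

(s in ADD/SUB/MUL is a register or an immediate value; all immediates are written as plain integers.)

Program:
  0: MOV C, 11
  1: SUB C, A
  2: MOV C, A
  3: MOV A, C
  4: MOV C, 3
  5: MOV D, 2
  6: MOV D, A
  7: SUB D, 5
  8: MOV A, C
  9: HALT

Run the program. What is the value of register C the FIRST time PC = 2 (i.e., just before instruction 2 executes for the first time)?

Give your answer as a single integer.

Step 1: PC=0 exec 'MOV C, 11'. After: A=0 B=0 C=11 D=0 ZF=0 PC=1
Step 2: PC=1 exec 'SUB C, A'. After: A=0 B=0 C=11 D=0 ZF=0 PC=2
First time PC=2: C=11

11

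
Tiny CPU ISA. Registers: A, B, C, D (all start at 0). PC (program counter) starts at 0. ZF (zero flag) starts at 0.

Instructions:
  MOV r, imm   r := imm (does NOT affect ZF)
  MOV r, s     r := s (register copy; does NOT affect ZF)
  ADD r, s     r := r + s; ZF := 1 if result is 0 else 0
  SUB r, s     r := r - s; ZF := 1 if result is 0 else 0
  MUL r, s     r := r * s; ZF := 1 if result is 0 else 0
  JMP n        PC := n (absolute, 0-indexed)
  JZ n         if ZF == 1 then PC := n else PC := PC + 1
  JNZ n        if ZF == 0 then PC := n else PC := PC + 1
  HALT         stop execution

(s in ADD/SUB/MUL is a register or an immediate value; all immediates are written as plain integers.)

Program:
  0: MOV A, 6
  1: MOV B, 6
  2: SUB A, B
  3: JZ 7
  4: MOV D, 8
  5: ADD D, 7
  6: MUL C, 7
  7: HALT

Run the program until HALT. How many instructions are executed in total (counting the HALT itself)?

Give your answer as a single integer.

Answer: 5

Derivation:
Step 1: PC=0 exec 'MOV A, 6'. After: A=6 B=0 C=0 D=0 ZF=0 PC=1
Step 2: PC=1 exec 'MOV B, 6'. After: A=6 B=6 C=0 D=0 ZF=0 PC=2
Step 3: PC=2 exec 'SUB A, B'. After: A=0 B=6 C=0 D=0 ZF=1 PC=3
Step 4: PC=3 exec 'JZ 7'. After: A=0 B=6 C=0 D=0 ZF=1 PC=7
Step 5: PC=7 exec 'HALT'. After: A=0 B=6 C=0 D=0 ZF=1 PC=7 HALTED
Total instructions executed: 5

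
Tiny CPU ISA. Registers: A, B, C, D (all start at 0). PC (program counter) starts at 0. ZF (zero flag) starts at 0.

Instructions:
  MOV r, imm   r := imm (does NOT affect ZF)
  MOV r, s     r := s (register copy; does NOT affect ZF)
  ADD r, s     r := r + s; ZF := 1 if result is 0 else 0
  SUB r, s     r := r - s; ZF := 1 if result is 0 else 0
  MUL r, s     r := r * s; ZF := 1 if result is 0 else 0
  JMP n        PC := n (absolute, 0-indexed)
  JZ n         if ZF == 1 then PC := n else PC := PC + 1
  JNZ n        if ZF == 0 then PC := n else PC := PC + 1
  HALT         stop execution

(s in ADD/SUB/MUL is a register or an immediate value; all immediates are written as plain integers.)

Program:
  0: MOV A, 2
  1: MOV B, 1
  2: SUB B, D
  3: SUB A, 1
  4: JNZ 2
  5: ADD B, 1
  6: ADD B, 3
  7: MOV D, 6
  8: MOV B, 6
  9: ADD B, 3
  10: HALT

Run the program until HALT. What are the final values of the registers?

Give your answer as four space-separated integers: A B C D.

Step 1: PC=0 exec 'MOV A, 2'. After: A=2 B=0 C=0 D=0 ZF=0 PC=1
Step 2: PC=1 exec 'MOV B, 1'. After: A=2 B=1 C=0 D=0 ZF=0 PC=2
Step 3: PC=2 exec 'SUB B, D'. After: A=2 B=1 C=0 D=0 ZF=0 PC=3
Step 4: PC=3 exec 'SUB A, 1'. After: A=1 B=1 C=0 D=0 ZF=0 PC=4
Step 5: PC=4 exec 'JNZ 2'. After: A=1 B=1 C=0 D=0 ZF=0 PC=2
Step 6: PC=2 exec 'SUB B, D'. After: A=1 B=1 C=0 D=0 ZF=0 PC=3
Step 7: PC=3 exec 'SUB A, 1'. After: A=0 B=1 C=0 D=0 ZF=1 PC=4
Step 8: PC=4 exec 'JNZ 2'. After: A=0 B=1 C=0 D=0 ZF=1 PC=5
Step 9: PC=5 exec 'ADD B, 1'. After: A=0 B=2 C=0 D=0 ZF=0 PC=6
Step 10: PC=6 exec 'ADD B, 3'. After: A=0 B=5 C=0 D=0 ZF=0 PC=7
Step 11: PC=7 exec 'MOV D, 6'. After: A=0 B=5 C=0 D=6 ZF=0 PC=8
Step 12: PC=8 exec 'MOV B, 6'. After: A=0 B=6 C=0 D=6 ZF=0 PC=9
Step 13: PC=9 exec 'ADD B, 3'. After: A=0 B=9 C=0 D=6 ZF=0 PC=10
Step 14: PC=10 exec 'HALT'. After: A=0 B=9 C=0 D=6 ZF=0 PC=10 HALTED

Answer: 0 9 0 6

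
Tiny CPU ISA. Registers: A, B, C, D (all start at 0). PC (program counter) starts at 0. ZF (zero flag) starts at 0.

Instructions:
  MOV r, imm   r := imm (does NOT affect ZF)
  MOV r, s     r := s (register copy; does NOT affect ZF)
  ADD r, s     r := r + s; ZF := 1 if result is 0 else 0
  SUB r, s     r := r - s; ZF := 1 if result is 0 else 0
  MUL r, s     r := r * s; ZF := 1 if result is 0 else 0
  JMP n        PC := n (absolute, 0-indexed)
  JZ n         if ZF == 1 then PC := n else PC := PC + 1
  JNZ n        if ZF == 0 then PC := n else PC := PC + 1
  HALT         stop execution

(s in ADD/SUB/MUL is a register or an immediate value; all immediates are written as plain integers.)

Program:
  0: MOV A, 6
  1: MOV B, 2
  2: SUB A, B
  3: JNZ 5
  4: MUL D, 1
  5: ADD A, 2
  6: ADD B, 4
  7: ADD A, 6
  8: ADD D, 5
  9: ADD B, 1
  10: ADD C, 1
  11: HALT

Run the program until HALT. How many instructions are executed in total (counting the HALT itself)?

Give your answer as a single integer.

Answer: 11

Derivation:
Step 1: PC=0 exec 'MOV A, 6'. After: A=6 B=0 C=0 D=0 ZF=0 PC=1
Step 2: PC=1 exec 'MOV B, 2'. After: A=6 B=2 C=0 D=0 ZF=0 PC=2
Step 3: PC=2 exec 'SUB A, B'. After: A=4 B=2 C=0 D=0 ZF=0 PC=3
Step 4: PC=3 exec 'JNZ 5'. After: A=4 B=2 C=0 D=0 ZF=0 PC=5
Step 5: PC=5 exec 'ADD A, 2'. After: A=6 B=2 C=0 D=0 ZF=0 PC=6
Step 6: PC=6 exec 'ADD B, 4'. After: A=6 B=6 C=0 D=0 ZF=0 PC=7
Step 7: PC=7 exec 'ADD A, 6'. After: A=12 B=6 C=0 D=0 ZF=0 PC=8
Step 8: PC=8 exec 'ADD D, 5'. After: A=12 B=6 C=0 D=5 ZF=0 PC=9
Step 9: PC=9 exec 'ADD B, 1'. After: A=12 B=7 C=0 D=5 ZF=0 PC=10
Step 10: PC=10 exec 'ADD C, 1'. After: A=12 B=7 C=1 D=5 ZF=0 PC=11
Step 11: PC=11 exec 'HALT'. After: A=12 B=7 C=1 D=5 ZF=0 PC=11 HALTED
Total instructions executed: 11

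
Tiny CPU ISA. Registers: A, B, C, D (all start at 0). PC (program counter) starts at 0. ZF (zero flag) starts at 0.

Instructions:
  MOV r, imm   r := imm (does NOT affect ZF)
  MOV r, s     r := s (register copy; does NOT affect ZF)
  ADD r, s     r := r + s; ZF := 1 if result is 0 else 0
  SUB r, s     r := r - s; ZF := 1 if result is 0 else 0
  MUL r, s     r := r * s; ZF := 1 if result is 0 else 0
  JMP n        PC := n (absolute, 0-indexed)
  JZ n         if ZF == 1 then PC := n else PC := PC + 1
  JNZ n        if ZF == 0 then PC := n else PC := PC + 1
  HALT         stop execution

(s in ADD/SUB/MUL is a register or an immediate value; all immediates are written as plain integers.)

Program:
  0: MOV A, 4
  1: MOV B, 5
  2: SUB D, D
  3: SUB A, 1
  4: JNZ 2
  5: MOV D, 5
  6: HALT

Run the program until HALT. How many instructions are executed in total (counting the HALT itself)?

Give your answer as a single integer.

Answer: 16

Derivation:
Step 1: PC=0 exec 'MOV A, 4'. After: A=4 B=0 C=0 D=0 ZF=0 PC=1
Step 2: PC=1 exec 'MOV B, 5'. After: A=4 B=5 C=0 D=0 ZF=0 PC=2
Step 3: PC=2 exec 'SUB D, D'. After: A=4 B=5 C=0 D=0 ZF=1 PC=3
Step 4: PC=3 exec 'SUB A, 1'. After: A=3 B=5 C=0 D=0 ZF=0 PC=4
Step 5: PC=4 exec 'JNZ 2'. After: A=3 B=5 C=0 D=0 ZF=0 PC=2
Step 6: PC=2 exec 'SUB D, D'. After: A=3 B=5 C=0 D=0 ZF=1 PC=3
Step 7: PC=3 exec 'SUB A, 1'. After: A=2 B=5 C=0 D=0 ZF=0 PC=4
Step 8: PC=4 exec 'JNZ 2'. After: A=2 B=5 C=0 D=0 ZF=0 PC=2
Step 9: PC=2 exec 'SUB D, D'. After: A=2 B=5 C=0 D=0 ZF=1 PC=3
Step 10: PC=3 exec 'SUB A, 1'. After: A=1 B=5 C=0 D=0 ZF=0 PC=4
Step 11: PC=4 exec 'JNZ 2'. After: A=1 B=5 C=0 D=0 ZF=0 PC=2
Step 12: PC=2 exec 'SUB D, D'. After: A=1 B=5 C=0 D=0 ZF=1 PC=3
Step 13: PC=3 exec 'SUB A, 1'. After: A=0 B=5 C=0 D=0 ZF=1 PC=4
Step 14: PC=4 exec 'JNZ 2'. After: A=0 B=5 C=0 D=0 ZF=1 PC=5
Step 15: PC=5 exec 'MOV D, 5'. After: A=0 B=5 C=0 D=5 ZF=1 PC=6
Step 16: PC=6 exec 'HALT'. After: A=0 B=5 C=0 D=5 ZF=1 PC=6 HALTED
Total instructions executed: 16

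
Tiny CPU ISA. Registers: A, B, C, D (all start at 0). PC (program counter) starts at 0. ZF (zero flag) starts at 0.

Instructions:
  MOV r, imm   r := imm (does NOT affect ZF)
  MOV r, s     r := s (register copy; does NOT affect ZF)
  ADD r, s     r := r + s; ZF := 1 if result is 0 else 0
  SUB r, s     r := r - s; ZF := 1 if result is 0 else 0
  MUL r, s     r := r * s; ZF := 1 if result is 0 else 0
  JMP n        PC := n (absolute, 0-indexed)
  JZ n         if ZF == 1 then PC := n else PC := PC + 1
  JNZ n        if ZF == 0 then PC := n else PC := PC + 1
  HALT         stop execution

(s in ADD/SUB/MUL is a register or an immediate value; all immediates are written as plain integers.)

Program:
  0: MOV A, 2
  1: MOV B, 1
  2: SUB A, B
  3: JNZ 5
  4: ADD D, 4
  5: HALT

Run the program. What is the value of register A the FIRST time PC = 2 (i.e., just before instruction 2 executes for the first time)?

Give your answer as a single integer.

Step 1: PC=0 exec 'MOV A, 2'. After: A=2 B=0 C=0 D=0 ZF=0 PC=1
Step 2: PC=1 exec 'MOV B, 1'. After: A=2 B=1 C=0 D=0 ZF=0 PC=2
First time PC=2: A=2

2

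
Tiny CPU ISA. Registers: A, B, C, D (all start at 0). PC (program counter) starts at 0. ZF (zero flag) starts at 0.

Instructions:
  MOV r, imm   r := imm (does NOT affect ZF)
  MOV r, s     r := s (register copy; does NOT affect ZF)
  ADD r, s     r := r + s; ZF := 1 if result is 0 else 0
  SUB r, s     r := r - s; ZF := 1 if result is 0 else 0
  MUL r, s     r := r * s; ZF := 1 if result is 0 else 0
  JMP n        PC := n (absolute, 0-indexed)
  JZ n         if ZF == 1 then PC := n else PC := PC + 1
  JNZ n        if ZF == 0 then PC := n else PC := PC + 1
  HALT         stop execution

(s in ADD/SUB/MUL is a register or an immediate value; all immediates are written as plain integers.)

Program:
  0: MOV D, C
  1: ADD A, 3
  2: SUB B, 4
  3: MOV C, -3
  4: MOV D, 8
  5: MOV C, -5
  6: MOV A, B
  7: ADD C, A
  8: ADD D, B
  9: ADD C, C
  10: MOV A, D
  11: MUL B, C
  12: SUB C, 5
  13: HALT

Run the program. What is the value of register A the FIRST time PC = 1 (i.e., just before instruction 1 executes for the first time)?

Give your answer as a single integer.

Step 1: PC=0 exec 'MOV D, C'. After: A=0 B=0 C=0 D=0 ZF=0 PC=1
First time PC=1: A=0

0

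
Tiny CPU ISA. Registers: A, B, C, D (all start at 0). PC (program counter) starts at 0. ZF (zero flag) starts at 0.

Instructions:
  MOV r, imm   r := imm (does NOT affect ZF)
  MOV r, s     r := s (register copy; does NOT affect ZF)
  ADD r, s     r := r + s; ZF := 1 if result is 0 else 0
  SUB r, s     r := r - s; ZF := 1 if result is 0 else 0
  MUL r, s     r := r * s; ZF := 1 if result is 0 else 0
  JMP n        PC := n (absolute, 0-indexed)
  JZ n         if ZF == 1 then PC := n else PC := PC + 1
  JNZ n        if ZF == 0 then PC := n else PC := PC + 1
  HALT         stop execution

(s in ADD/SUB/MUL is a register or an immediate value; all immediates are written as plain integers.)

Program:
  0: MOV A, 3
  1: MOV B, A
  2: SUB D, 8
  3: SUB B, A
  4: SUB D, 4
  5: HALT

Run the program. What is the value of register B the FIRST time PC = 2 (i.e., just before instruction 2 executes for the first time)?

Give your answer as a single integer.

Step 1: PC=0 exec 'MOV A, 3'. After: A=3 B=0 C=0 D=0 ZF=0 PC=1
Step 2: PC=1 exec 'MOV B, A'. After: A=3 B=3 C=0 D=0 ZF=0 PC=2
First time PC=2: B=3

3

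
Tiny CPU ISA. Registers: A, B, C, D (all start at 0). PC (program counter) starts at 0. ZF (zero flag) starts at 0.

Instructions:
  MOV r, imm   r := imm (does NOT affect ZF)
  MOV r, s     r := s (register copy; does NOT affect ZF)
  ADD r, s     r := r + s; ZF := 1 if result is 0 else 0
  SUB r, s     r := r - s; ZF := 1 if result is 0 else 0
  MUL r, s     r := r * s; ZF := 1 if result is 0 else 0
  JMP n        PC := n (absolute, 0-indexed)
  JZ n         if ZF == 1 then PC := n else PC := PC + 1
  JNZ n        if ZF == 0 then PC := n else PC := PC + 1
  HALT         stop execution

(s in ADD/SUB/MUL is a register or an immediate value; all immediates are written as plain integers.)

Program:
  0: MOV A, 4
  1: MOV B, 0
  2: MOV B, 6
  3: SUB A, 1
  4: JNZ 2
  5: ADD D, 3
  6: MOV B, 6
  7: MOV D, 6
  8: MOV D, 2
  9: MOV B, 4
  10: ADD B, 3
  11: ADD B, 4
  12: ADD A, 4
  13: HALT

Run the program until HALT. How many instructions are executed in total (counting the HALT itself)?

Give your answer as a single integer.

Answer: 23

Derivation:
Step 1: PC=0 exec 'MOV A, 4'. After: A=4 B=0 C=0 D=0 ZF=0 PC=1
Step 2: PC=1 exec 'MOV B, 0'. After: A=4 B=0 C=0 D=0 ZF=0 PC=2
Step 3: PC=2 exec 'MOV B, 6'. After: A=4 B=6 C=0 D=0 ZF=0 PC=3
Step 4: PC=3 exec 'SUB A, 1'. After: A=3 B=6 C=0 D=0 ZF=0 PC=4
Step 5: PC=4 exec 'JNZ 2'. After: A=3 B=6 C=0 D=0 ZF=0 PC=2
Step 6: PC=2 exec 'MOV B, 6'. After: A=3 B=6 C=0 D=0 ZF=0 PC=3
Step 7: PC=3 exec 'SUB A, 1'. After: A=2 B=6 C=0 D=0 ZF=0 PC=4
Step 8: PC=4 exec 'JNZ 2'. After: A=2 B=6 C=0 D=0 ZF=0 PC=2
Step 9: PC=2 exec 'MOV B, 6'. After: A=2 B=6 C=0 D=0 ZF=0 PC=3
Step 10: PC=3 exec 'SUB A, 1'. After: A=1 B=6 C=0 D=0 ZF=0 PC=4
Step 11: PC=4 exec 'JNZ 2'. After: A=1 B=6 C=0 D=0 ZF=0 PC=2
Step 12: PC=2 exec 'MOV B, 6'. After: A=1 B=6 C=0 D=0 ZF=0 PC=3
Step 13: PC=3 exec 'SUB A, 1'. After: A=0 B=6 C=0 D=0 ZF=1 PC=4
Step 14: PC=4 exec 'JNZ 2'. After: A=0 B=6 C=0 D=0 ZF=1 PC=5
Step 15: PC=5 exec 'ADD D, 3'. After: A=0 B=6 C=0 D=3 ZF=0 PC=6
Step 16: PC=6 exec 'MOV B, 6'. After: A=0 B=6 C=0 D=3 ZF=0 PC=7
Step 17: PC=7 exec 'MOV D, 6'. After: A=0 B=6 C=0 D=6 ZF=0 PC=8
Step 18: PC=8 exec 'MOV D, 2'. After: A=0 B=6 C=0 D=2 ZF=0 PC=9
Step 19: PC=9 exec 'MOV B, 4'. After: A=0 B=4 C=0 D=2 ZF=0 PC=10
Step 20: PC=10 exec 'ADD B, 3'. After: A=0 B=7 C=0 D=2 ZF=0 PC=11
Step 21: PC=11 exec 'ADD B, 4'. After: A=0 B=11 C=0 D=2 ZF=0 PC=12
Step 22: PC=12 exec 'ADD A, 4'. After: A=4 B=11 C=0 D=2 ZF=0 PC=13
Step 23: PC=13 exec 'HALT'. After: A=4 B=11 C=0 D=2 ZF=0 PC=13 HALTED
Total instructions executed: 23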